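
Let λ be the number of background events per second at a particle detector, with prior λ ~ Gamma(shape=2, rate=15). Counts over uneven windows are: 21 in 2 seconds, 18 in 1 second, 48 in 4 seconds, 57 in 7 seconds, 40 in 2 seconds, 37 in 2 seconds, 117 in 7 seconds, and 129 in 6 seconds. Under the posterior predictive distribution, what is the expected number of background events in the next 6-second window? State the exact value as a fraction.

1407/23

Total count: 21 + 18 + 48 + 57 + 40 + 37 + 117 + 129 = 467.
Total exposure: 2 + 1 + 4 + 7 + 2 + 2 + 7 + 6 = 31 seconds.
The Gamma prior is conjugate for the Poisson rate, so λ | data ~ Gamma(2+467, 15+31) = Gamma(469, 46).
Predictive mean over a 6-second window = T·E[λ|data] = 6·469/46 = 1407/23.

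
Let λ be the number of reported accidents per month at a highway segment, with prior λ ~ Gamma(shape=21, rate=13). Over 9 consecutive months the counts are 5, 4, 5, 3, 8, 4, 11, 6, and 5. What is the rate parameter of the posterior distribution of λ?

22

Total count: 5 + 4 + 5 + 3 + 8 + 4 + 11 + 6 + 5 = 51.
Total exposure: 9 months.
The Gamma prior is conjugate for the Poisson rate, so λ | data ~ Gamma(21+51, 13+9) = Gamma(72, 22).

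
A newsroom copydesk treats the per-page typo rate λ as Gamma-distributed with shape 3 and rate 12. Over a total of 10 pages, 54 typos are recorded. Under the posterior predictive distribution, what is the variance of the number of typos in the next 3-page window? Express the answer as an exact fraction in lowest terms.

4275/484

Total count 54 over total exposure 10 pages.
Posterior: α' = 3 + 54 = 57, β' = 12 + 10 = 22.
The posterior predictive for a window of length T is Negative Binomial with variance T·α'·(β'+T)/β'² = 3·57·25/484 = 4275/484.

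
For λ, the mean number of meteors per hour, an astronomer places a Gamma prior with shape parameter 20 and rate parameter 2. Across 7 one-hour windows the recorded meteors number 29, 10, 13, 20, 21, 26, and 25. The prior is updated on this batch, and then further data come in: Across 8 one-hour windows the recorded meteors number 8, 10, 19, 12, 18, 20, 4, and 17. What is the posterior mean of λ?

16

Total count: 29 + 10 + 13 + 20 + 21 + 26 + 25 = 144.
Total exposure: 7 hours.
After the first batch: Gamma(20 + 144, 2 + 7) = Gamma(164, 9).
Total count: 8 + 10 + 19 + 12 + 18 + 20 + 4 + 17 = 108.
Total exposure: 8 hours.
After the second batch: Gamma(164 + 108, 9 + 8) = Gamma(272, 17).
Posterior mean = α'/β' = 272/17 = 16.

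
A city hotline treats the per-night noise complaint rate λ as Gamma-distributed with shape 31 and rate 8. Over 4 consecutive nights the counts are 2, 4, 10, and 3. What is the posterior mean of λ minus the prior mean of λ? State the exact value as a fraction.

Total count: 2 + 4 + 10 + 3 = 19.
Total exposure: 4 nights.
Conjugate update: add total count to the shape and total exposure to the rate, giving Gamma(50, 12).
Posterior mean = 50/12 = 25/6; prior mean = 31/8 = 31/8. Difference = 25/6 − 31/8 = 7/24.

7/24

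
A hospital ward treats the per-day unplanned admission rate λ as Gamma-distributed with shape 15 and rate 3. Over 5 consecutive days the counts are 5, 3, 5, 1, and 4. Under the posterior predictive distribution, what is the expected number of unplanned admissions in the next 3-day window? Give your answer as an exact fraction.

99/8

Total count: 5 + 3 + 5 + 1 + 4 = 18.
Total exposure: 5 days.
Conjugate update: add total count to the shape and total exposure to the rate, giving Gamma(33, 8).
Predictive mean over a 3-day window = T·E[λ|data] = 3·33/8 = 99/8.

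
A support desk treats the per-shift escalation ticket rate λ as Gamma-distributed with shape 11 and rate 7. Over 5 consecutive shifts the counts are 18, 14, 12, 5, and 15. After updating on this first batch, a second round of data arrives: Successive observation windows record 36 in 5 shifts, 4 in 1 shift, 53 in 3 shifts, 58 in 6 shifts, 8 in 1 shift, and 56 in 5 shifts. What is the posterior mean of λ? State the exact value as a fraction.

290/33

Total count: 18 + 14 + 12 + 5 + 15 = 64.
Total exposure: 5 shifts.
After the first batch: Gamma(11 + 64, 7 + 5) = Gamma(75, 12).
Total count: 36 + 4 + 53 + 58 + 8 + 56 = 215.
Total exposure: 5 + 1 + 3 + 6 + 1 + 5 = 21 shifts.
After the second batch: Gamma(75 + 215, 12 + 21) = Gamma(290, 33).
Posterior mean = α'/β' = 290/33.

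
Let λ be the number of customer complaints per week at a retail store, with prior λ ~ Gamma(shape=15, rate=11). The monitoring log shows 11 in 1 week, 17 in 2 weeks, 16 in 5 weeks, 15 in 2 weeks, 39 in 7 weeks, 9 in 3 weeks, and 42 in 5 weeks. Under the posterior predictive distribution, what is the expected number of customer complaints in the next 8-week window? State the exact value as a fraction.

328/9

Total count: 11 + 17 + 16 + 15 + 39 + 9 + 42 = 149.
Total exposure: 1 + 2 + 5 + 2 + 7 + 3 + 5 = 25 weeks.
Posterior: α' = 15 + 149 = 164, β' = 11 + 25 = 36.
Predictive mean over an 8-week window = T·E[λ|data] = 8·164/36 = 328/9.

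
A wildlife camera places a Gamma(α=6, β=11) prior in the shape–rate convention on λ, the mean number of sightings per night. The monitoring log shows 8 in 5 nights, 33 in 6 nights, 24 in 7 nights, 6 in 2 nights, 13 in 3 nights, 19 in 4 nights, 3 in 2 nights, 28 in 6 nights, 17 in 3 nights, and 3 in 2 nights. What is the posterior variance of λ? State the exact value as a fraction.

160/2601

Total count: 8 + 33 + 24 + 6 + 13 + 19 + 3 + 28 + 17 + 3 = 154.
Total exposure: 5 + 6 + 7 + 2 + 3 + 4 + 2 + 6 + 3 + 2 = 40 nights.
The Gamma prior is conjugate for the Poisson rate, so λ | data ~ Gamma(6+154, 11+40) = Gamma(160, 51).
Posterior variance = α'/β'² = 160/2601.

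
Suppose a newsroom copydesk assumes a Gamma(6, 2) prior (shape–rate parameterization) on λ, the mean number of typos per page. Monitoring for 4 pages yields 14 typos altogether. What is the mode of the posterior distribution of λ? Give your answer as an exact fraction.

Total count 14 over total exposure 4 pages.
The Gamma prior is conjugate for the Poisson rate, so λ | data ~ Gamma(6+14, 2+4) = Gamma(20, 6).
Posterior mode = (α'−1)/β' = 19/6.

19/6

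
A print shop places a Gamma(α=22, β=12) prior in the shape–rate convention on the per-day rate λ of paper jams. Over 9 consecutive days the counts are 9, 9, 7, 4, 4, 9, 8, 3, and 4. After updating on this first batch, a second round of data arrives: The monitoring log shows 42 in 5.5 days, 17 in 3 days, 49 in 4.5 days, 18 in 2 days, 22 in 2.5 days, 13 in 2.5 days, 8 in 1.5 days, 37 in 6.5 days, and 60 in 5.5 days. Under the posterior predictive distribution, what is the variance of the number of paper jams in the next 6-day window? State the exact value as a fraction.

500940/11881

Total count: 9 + 9 + 7 + 4 + 4 + 9 + 8 + 3 + 4 = 57.
Total exposure: 9 days.
After the first batch: Gamma(22 + 57, 12 + 9) = Gamma(79, 21).
Total count: 42 + 17 + 49 + 18 + 22 + 13 + 8 + 37 + 60 = 266.
Total exposure: 5.5 + 3 + 4.5 + 2 + 2.5 + 2.5 + 1.5 + 6.5 + 5.5 = 33.5 days.
After the second batch: Gamma(79 + 266, 21 + 33.5) = Gamma(345, 109/2).
The posterior predictive for a window of length T is Negative Binomial with variance T·α'·(β'+T)/β'² = 6·345·(121/2)/(11881/4) = 500940/11881.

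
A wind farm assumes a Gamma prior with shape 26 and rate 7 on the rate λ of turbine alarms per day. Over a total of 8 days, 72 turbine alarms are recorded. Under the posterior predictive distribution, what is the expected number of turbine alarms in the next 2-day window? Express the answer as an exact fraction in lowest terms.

196/15

Total count 72 over total exposure 8 days.
Conjugate update: add total count to the shape and total exposure to the rate, giving Gamma(98, 15).
Predictive mean over a 2-day window = T·E[λ|data] = 2·98/15 = 196/15.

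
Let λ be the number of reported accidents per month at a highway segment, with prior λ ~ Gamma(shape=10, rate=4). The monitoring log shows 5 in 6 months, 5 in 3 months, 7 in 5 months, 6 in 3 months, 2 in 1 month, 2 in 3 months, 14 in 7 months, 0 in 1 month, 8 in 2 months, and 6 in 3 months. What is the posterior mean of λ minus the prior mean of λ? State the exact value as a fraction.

Total count: 5 + 5 + 7 + 6 + 2 + 2 + 14 + 0 + 8 + 6 = 55.
Total exposure: 6 + 3 + 5 + 3 + 1 + 3 + 7 + 1 + 2 + 3 = 34 months.
By Gamma–Poisson conjugacy, the posterior is Gamma(α + Σx, β + Σt) = Gamma(10 + 55, 4 + 34) = Gamma(65, 38).
Posterior mean = 65/38 = 65/38; prior mean = 10/4 = 5/2. Difference = 65/38 − 5/2 = -15/19.

-15/19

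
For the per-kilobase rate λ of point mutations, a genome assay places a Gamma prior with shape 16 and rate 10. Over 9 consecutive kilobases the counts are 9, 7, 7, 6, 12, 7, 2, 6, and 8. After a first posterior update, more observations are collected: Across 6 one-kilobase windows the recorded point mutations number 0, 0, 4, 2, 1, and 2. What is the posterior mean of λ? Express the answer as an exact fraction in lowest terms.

Total count: 9 + 7 + 7 + 6 + 12 + 7 + 2 + 6 + 8 = 64.
Total exposure: 9 kilobases.
After the first batch: Gamma(16 + 64, 10 + 9) = Gamma(80, 19).
Total count: 0 + 0 + 4 + 2 + 1 + 2 = 9.
Total exposure: 6 kilobases.
After the second batch: Gamma(80 + 9, 19 + 6) = Gamma(89, 25).
Posterior mean = α'/β' = 89/25.

89/25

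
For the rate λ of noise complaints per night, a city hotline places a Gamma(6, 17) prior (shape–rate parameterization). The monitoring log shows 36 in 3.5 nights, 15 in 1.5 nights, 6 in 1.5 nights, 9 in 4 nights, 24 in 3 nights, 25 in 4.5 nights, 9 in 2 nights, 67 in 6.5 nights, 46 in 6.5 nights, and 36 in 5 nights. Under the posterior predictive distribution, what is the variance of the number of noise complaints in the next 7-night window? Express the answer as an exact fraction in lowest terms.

Total count: 36 + 15 + 6 + 9 + 24 + 25 + 9 + 67 + 46 + 36 = 273.
Total exposure: 3.5 + 1.5 + 1.5 + 4 + 3 + 4.5 + 2 + 6.5 + 6.5 + 5 = 38 nights.
Conjugate update: add total count to the shape and total exposure to the rate, giving Gamma(279, 55).
The posterior predictive for a window of length T is Negative Binomial with variance T·α'·(β'+T)/β'² = 7·279·62/3025 = 121086/3025.

121086/3025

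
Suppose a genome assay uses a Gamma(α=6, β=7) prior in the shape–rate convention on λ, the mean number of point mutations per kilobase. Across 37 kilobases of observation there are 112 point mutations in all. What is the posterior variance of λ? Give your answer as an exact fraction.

59/968

Total count 112 over total exposure 37 kilobases.
Conjugate update: add total count to the shape and total exposure to the rate, giving Gamma(118, 44).
Posterior variance = α'/β'² = 118/1936 = 59/968.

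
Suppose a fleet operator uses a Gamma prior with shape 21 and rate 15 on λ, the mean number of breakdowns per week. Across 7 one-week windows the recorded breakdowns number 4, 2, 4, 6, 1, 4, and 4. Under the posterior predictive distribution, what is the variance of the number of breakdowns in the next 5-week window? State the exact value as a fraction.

Total count: 4 + 2 + 4 + 6 + 1 + 4 + 4 = 25.
Total exposure: 7 weeks.
The Gamma prior is conjugate for the Poisson rate, so λ | data ~ Gamma(21+25, 15+7) = Gamma(46, 22).
The posterior predictive for a window of length T is Negative Binomial with variance T·α'·(β'+T)/β'² = 5·46·27/484 = 3105/242.

3105/242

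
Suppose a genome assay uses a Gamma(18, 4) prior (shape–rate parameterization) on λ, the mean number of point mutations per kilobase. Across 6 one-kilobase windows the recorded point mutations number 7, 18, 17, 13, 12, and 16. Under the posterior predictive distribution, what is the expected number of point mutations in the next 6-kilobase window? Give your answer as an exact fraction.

303/5

Total count: 7 + 18 + 17 + 13 + 12 + 16 = 83.
Total exposure: 6 kilobases.
Posterior: α' = 18 + 83 = 101, β' = 4 + 6 = 10.
Predictive mean over a 6-kilobase window = T·E[λ|data] = 6·101/10 = 303/5.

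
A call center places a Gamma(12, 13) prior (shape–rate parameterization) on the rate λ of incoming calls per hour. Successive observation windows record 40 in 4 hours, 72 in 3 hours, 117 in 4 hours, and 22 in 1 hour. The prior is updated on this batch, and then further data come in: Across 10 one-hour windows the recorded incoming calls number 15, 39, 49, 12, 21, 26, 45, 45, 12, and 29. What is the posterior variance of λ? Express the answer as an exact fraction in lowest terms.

556/1225

Total count: 40 + 72 + 117 + 22 = 251.
Total exposure: 4 + 3 + 4 + 1 = 12 hours.
After the first batch: Gamma(12 + 251, 13 + 12) = Gamma(263, 25).
Total count: 15 + 39 + 49 + 12 + 21 + 26 + 45 + 45 + 12 + 29 = 293.
Total exposure: 10 hours.
After the second batch: Gamma(263 + 293, 25 + 10) = Gamma(556, 35).
Posterior variance = α'/β'² = 556/1225.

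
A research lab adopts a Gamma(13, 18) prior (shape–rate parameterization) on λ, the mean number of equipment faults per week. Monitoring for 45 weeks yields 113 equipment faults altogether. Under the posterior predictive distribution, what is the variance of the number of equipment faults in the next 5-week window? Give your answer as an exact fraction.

680/63

Total count 113 over total exposure 45 weeks.
Conjugate update: add total count to the shape and total exposure to the rate, giving Gamma(126, 63).
The posterior predictive for a window of length T is Negative Binomial with variance T·α'·(β'+T)/β'² = 5·126·68/3969 = 680/63.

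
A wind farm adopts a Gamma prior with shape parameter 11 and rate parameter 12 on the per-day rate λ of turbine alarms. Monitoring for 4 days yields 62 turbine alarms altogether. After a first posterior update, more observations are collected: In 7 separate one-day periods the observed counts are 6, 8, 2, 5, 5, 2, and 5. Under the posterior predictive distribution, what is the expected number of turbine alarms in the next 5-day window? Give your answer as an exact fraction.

530/23

Total count 62 over total exposure 4 days.
After the first batch: Gamma(11 + 62, 12 + 4) = Gamma(73, 16).
Total count: 6 + 8 + 2 + 5 + 5 + 2 + 5 = 33.
Total exposure: 7 days.
After the second batch: Gamma(73 + 33, 16 + 7) = Gamma(106, 23).
Predictive mean over a 5-day window = T·E[λ|data] = 5·106/23 = 530/23.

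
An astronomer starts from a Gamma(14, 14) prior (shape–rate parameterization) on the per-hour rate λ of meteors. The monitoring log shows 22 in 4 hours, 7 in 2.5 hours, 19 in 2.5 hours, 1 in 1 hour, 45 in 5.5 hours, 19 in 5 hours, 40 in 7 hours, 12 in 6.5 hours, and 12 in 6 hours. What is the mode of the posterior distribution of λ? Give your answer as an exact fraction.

95/27

Total count: 22 + 7 + 19 + 1 + 45 + 19 + 40 + 12 + 12 = 177.
Total exposure: 4 + 2.5 + 2.5 + 1 + 5.5 + 5 + 7 + 6.5 + 6 = 40 hours.
The Gamma prior is conjugate for the Poisson rate, so λ | data ~ Gamma(14+177, 14+40) = Gamma(191, 54).
Posterior mode = (α'−1)/β' = 190/54 = 95/27.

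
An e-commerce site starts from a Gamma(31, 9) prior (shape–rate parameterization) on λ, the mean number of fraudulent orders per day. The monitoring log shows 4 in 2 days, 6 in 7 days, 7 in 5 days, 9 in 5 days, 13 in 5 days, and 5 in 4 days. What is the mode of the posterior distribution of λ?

2

Total count: 4 + 6 + 7 + 9 + 13 + 5 = 44.
Total exposure: 2 + 7 + 5 + 5 + 5 + 4 = 28 days.
The Gamma prior is conjugate for the Poisson rate, so λ | data ~ Gamma(31+44, 9+28) = Gamma(75, 37).
Posterior mode = (α'−1)/β' = 74/37 = 2.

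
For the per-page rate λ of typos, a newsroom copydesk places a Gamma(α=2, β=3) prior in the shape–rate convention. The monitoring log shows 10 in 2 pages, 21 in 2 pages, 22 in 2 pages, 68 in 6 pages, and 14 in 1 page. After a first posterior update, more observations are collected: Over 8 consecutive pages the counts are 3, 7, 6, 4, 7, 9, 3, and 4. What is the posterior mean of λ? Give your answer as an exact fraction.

Total count: 10 + 21 + 22 + 68 + 14 = 135.
Total exposure: 2 + 2 + 2 + 6 + 1 = 13 pages.
After the first batch: Gamma(2 + 135, 3 + 13) = Gamma(137, 16).
Total count: 3 + 7 + 6 + 4 + 7 + 9 + 3 + 4 = 43.
Total exposure: 8 pages.
After the second batch: Gamma(137 + 43, 16 + 8) = Gamma(180, 24).
Posterior mean = α'/β' = 180/24 = 15/2.

15/2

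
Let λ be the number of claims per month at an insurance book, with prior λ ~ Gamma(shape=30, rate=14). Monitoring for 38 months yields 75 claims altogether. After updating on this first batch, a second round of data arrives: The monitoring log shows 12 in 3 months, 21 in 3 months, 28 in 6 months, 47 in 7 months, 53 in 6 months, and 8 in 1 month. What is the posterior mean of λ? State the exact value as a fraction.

137/39

Total count 75 over total exposure 38 months.
After the first batch: Gamma(30 + 75, 14 + 38) = Gamma(105, 52).
Total count: 12 + 21 + 28 + 47 + 53 + 8 = 169.
Total exposure: 3 + 3 + 6 + 7 + 6 + 1 = 26 months.
After the second batch: Gamma(105 + 169, 52 + 26) = Gamma(274, 78).
Posterior mean = α'/β' = 274/78 = 137/39.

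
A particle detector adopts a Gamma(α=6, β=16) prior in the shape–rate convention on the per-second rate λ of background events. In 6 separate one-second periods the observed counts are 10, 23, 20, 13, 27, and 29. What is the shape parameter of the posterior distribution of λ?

128

Total count: 10 + 23 + 20 + 13 + 27 + 29 = 122.
Total exposure: 6 seconds.
The Gamma prior is conjugate for the Poisson rate, so λ | data ~ Gamma(6+122, 16+6) = Gamma(128, 22).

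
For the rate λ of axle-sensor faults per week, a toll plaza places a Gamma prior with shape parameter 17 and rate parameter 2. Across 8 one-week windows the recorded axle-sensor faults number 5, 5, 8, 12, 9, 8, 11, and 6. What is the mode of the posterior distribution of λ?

Total count: 5 + 5 + 8 + 12 + 9 + 8 + 11 + 6 = 64.
Total exposure: 8 weeks.
The Gamma prior is conjugate for the Poisson rate, so λ | data ~ Gamma(17+64, 2+8) = Gamma(81, 10).
Posterior mode = (α'−1)/β' = 80/10 = 8.

8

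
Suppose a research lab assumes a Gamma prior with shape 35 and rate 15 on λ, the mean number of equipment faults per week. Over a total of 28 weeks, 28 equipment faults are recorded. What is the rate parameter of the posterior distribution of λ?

Total count 28 over total exposure 28 weeks.
The Gamma prior is conjugate for the Poisson rate, so λ | data ~ Gamma(35+28, 15+28) = Gamma(63, 43).

43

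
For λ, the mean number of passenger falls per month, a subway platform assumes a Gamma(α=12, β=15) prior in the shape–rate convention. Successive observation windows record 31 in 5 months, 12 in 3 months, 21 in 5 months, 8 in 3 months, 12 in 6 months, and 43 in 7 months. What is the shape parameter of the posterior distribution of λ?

139

Total count: 31 + 12 + 21 + 8 + 12 + 43 = 127.
Total exposure: 5 + 3 + 5 + 3 + 6 + 7 = 29 months.
Posterior: α' = 12 + 127 = 139, β' = 15 + 29 = 44.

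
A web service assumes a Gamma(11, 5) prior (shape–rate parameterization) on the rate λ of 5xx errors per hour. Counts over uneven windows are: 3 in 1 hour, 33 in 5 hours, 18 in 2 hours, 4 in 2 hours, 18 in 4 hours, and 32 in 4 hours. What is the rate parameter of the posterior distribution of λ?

23

Total count: 3 + 33 + 18 + 4 + 18 + 32 = 108.
Total exposure: 1 + 5 + 2 + 2 + 4 + 4 = 18 hours.
Gamma(α, β) with Poisson data over total exposure Σt gives posterior Gamma(α+Σx, β+Σt) = Gamma(119, 23).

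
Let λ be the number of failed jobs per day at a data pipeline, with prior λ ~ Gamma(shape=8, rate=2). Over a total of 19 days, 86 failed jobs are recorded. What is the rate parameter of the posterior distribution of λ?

Total count 86 over total exposure 19 days.
The Gamma prior is conjugate for the Poisson rate, so λ | data ~ Gamma(8+86, 2+19) = Gamma(94, 21).

21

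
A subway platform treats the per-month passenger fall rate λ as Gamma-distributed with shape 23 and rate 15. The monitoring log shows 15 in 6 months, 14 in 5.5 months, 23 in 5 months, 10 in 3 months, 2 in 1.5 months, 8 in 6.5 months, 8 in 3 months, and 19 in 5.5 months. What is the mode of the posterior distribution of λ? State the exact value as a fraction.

121/51

Total count: 15 + 14 + 23 + 10 + 2 + 8 + 8 + 19 = 99.
Total exposure: 6 + 5.5 + 5 + 3 + 1.5 + 6.5 + 3 + 5.5 = 36 months.
Posterior: α' = 23 + 99 = 122, β' = 15 + 36 = 51.
Posterior mode = (α'−1)/β' = 121/51.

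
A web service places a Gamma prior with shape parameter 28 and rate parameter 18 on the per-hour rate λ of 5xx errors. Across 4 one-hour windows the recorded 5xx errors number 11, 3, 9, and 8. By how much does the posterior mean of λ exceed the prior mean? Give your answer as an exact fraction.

Total count: 11 + 3 + 9 + 8 = 31.
Total exposure: 4 hours.
The Gamma prior is conjugate for the Poisson rate, so λ | data ~ Gamma(28+31, 18+4) = Gamma(59, 22).
Posterior mean = 59/22 = 59/22; prior mean = 28/18 = 14/9. Difference = 59/22 − 14/9 = 223/198.

223/198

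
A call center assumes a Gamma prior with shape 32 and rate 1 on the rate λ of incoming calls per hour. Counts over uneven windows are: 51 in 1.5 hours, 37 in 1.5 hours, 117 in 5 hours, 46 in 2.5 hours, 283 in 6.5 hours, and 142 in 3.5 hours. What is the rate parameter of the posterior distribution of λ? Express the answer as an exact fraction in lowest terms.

Total count: 51 + 37 + 117 + 46 + 283 + 142 = 676.
Total exposure: 1.5 + 1.5 + 5 + 2.5 + 6.5 + 3.5 = 20.5 hours.
Posterior: α' = 32 + 676 = 708, β' = 1 + 20.5 = 43/2.

43/2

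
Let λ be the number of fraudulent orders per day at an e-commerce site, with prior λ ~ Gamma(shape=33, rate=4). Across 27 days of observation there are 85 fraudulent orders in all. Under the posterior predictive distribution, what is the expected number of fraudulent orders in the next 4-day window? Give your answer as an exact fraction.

Total count 85 over total exposure 27 days.
Gamma(α, β) with Poisson data over total exposure Σt gives posterior Gamma(α+Σx, β+Σt) = Gamma(118, 31).
Predictive mean over a 4-day window = T·E[λ|data] = 4·118/31 = 472/31.

472/31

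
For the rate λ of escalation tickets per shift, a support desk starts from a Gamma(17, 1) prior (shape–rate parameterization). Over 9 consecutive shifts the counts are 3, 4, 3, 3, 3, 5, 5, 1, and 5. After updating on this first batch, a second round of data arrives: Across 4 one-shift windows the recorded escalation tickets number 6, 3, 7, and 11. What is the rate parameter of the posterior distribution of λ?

Total count: 3 + 4 + 3 + 3 + 3 + 5 + 5 + 1 + 5 = 32.
Total exposure: 9 shifts.
After the first batch: Gamma(17 + 32, 1 + 9) = Gamma(49, 10).
Total count: 6 + 3 + 7 + 11 = 27.
Total exposure: 4 shifts.
After the second batch: Gamma(49 + 27, 10 + 4) = Gamma(76, 14).

14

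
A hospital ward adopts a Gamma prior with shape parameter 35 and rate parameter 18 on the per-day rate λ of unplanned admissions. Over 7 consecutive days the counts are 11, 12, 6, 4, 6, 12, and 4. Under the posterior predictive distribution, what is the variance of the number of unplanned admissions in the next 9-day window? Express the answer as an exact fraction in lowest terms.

5508/125

Total count: 11 + 12 + 6 + 4 + 6 + 12 + 4 = 55.
Total exposure: 7 days.
Conjugate update: add total count to the shape and total exposure to the rate, giving Gamma(90, 25).
The posterior predictive for a window of length T is Negative Binomial with variance T·α'·(β'+T)/β'² = 9·90·34/625 = 5508/125.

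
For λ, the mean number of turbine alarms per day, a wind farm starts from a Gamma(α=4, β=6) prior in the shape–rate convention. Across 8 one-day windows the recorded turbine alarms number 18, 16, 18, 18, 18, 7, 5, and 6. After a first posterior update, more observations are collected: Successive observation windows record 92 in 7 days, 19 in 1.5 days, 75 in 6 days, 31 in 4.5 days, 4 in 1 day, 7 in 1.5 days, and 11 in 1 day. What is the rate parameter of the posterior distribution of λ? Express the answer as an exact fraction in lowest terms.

Total count: 18 + 16 + 18 + 18 + 18 + 7 + 5 + 6 = 106.
Total exposure: 8 days.
After the first batch: Gamma(4 + 106, 6 + 8) = Gamma(110, 14).
Total count: 92 + 19 + 75 + 31 + 4 + 7 + 11 = 239.
Total exposure: 7 + 1.5 + 6 + 4.5 + 1 + 1.5 + 1 = 22.5 days.
After the second batch: Gamma(110 + 239, 14 + 22.5) = Gamma(349, 73/2).

73/2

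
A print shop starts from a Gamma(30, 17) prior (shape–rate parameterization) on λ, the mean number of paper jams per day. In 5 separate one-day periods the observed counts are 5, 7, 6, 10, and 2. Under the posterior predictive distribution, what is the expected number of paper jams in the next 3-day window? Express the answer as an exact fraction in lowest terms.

90/11

Total count: 5 + 7 + 6 + 10 + 2 = 30.
Total exposure: 5 days.
Conjugate update: add total count to the shape and total exposure to the rate, giving Gamma(60, 22).
Predictive mean over a 3-day window = T·E[λ|data] = 3·60/22 = 90/11.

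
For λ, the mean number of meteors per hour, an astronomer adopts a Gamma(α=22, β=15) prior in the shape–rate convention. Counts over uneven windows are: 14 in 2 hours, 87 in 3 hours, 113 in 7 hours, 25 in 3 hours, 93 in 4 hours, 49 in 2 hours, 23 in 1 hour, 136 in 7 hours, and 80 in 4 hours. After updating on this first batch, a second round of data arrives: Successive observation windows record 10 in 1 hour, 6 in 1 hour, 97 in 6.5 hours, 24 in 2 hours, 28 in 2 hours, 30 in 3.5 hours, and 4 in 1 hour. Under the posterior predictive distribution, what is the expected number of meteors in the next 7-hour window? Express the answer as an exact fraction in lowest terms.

Total count: 14 + 87 + 113 + 25 + 93 + 49 + 23 + 136 + 80 = 620.
Total exposure: 2 + 3 + 7 + 3 + 4 + 2 + 1 + 7 + 4 = 33 hours.
After the first batch: Gamma(22 + 620, 15 + 33) = Gamma(642, 48).
Total count: 10 + 6 + 97 + 24 + 28 + 30 + 4 = 199.
Total exposure: 1 + 1 + 6.5 + 2 + 2 + 3.5 + 1 = 17 hours.
After the second batch: Gamma(642 + 199, 48 + 17) = Gamma(841, 65).
Predictive mean over a 7-hour window = T·E[λ|data] = 7·841/65 = 5887/65.

5887/65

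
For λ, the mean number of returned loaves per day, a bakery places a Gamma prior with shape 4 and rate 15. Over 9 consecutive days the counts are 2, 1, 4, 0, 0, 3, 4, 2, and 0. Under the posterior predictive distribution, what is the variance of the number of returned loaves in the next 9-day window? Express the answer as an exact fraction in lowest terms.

165/16

Total count: 2 + 1 + 4 + 0 + 0 + 3 + 4 + 2 + 0 = 16.
Total exposure: 9 days.
By Gamma–Poisson conjugacy, the posterior is Gamma(α + Σx, β + Σt) = Gamma(4 + 16, 15 + 9) = Gamma(20, 24).
The posterior predictive for a window of length T is Negative Binomial with variance T·α'·(β'+T)/β'² = 9·20·33/576 = 165/16.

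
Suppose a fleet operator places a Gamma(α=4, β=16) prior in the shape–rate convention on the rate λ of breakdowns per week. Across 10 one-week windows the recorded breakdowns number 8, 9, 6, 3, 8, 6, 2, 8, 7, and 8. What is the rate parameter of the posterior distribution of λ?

Total count: 8 + 9 + 6 + 3 + 8 + 6 + 2 + 8 + 7 + 8 = 65.
Total exposure: 10 weeks.
The Gamma prior is conjugate for the Poisson rate, so λ | data ~ Gamma(4+65, 16+10) = Gamma(69, 26).

26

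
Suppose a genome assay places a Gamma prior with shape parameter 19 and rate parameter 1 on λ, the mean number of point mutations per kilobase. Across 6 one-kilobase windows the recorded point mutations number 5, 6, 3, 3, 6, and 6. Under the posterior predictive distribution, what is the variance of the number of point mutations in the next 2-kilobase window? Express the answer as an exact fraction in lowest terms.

Total count: 5 + 6 + 3 + 3 + 6 + 6 = 29.
Total exposure: 6 kilobases.
Gamma(α, β) with Poisson data over total exposure Σt gives posterior Gamma(α+Σx, β+Σt) = Gamma(48, 7).
The posterior predictive for a window of length T is Negative Binomial with variance T·α'·(β'+T)/β'² = 2·48·9/49 = 864/49.

864/49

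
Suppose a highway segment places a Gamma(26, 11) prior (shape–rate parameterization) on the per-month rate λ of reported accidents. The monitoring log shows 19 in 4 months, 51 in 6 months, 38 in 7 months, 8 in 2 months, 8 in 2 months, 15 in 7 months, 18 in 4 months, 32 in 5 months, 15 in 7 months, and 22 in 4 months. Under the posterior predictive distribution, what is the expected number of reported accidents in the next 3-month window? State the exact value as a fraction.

Total count: 19 + 51 + 38 + 8 + 8 + 15 + 18 + 32 + 15 + 22 = 226.
Total exposure: 4 + 6 + 7 + 2 + 2 + 7 + 4 + 5 + 7 + 4 = 48 months.
Conjugate update: add total count to the shape and total exposure to the rate, giving Gamma(252, 59).
Predictive mean over a 3-month window = T·E[λ|data] = 3·252/59 = 756/59.

756/59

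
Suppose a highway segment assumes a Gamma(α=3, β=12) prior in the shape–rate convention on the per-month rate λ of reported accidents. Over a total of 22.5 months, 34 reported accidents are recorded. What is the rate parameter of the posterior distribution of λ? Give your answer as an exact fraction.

Total count 34 over total exposure 22.5 months.
Conjugate update: add total count to the shape and total exposure to the rate, giving Gamma(37, 69/2).

69/2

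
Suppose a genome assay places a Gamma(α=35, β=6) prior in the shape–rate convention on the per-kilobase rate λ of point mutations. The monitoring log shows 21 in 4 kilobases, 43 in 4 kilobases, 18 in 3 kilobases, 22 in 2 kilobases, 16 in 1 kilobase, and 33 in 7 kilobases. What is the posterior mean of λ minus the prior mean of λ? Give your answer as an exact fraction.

Total count: 21 + 43 + 18 + 22 + 16 + 33 = 153.
Total exposure: 4 + 4 + 3 + 2 + 1 + 7 = 21 kilobases.
Posterior: α' = 35 + 153 = 188, β' = 6 + 21 = 27.
Posterior mean = 188/27 = 188/27; prior mean = 35/6 = 35/6. Difference = 188/27 − 35/6 = 61/54.

61/54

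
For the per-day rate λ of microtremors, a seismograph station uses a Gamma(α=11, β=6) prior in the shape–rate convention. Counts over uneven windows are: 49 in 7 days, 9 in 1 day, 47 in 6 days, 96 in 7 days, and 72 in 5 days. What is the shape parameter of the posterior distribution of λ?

284

Total count: 49 + 9 + 47 + 96 + 72 = 273.
Total exposure: 7 + 1 + 6 + 7 + 5 = 26 days.
Posterior: α' = 11 + 273 = 284, β' = 6 + 26 = 32.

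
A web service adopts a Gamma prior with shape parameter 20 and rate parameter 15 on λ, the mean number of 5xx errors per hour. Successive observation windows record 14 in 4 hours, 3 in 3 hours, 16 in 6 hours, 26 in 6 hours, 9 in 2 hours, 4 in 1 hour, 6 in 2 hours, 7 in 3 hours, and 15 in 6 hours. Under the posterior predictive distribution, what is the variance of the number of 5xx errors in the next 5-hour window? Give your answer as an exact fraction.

Total count: 14 + 3 + 16 + 26 + 9 + 4 + 6 + 7 + 15 = 100.
Total exposure: 4 + 3 + 6 + 6 + 2 + 1 + 2 + 3 + 6 = 33 hours.
Posterior: α' = 20 + 100 = 120, β' = 15 + 33 = 48.
The posterior predictive for a window of length T is Negative Binomial with variance T·α'·(β'+T)/β'² = 5·120·53/2304 = 1325/96.

1325/96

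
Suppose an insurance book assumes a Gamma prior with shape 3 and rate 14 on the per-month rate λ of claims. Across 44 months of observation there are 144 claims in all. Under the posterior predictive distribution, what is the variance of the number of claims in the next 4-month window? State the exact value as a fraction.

Total count 144 over total exposure 44 months.
By Gamma–Poisson conjugacy, the posterior is Gamma(α + Σx, β + Σt) = Gamma(3 + 144, 14 + 44) = Gamma(147, 58).
The posterior predictive for a window of length T is Negative Binomial with variance T·α'·(β'+T)/β'² = 4·147·62/3364 = 9114/841.

9114/841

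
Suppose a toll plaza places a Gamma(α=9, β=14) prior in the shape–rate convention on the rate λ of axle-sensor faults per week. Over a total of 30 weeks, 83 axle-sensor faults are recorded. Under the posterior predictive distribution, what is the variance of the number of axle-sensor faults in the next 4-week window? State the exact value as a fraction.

1104/121

Total count 83 over total exposure 30 weeks.
Posterior: α' = 9 + 83 = 92, β' = 14 + 30 = 44.
The posterior predictive for a window of length T is Negative Binomial with variance T·α'·(β'+T)/β'² = 4·92·48/1936 = 1104/121.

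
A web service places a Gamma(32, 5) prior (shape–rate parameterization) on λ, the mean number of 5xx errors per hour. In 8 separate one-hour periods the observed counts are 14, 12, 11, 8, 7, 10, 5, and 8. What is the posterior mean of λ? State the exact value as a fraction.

Total count: 14 + 12 + 11 + 8 + 7 + 10 + 5 + 8 = 75.
Total exposure: 8 hours.
Gamma(α, β) with Poisson data over total exposure Σt gives posterior Gamma(α+Σx, β+Σt) = Gamma(107, 13).
Posterior mean = α'/β' = 107/13.

107/13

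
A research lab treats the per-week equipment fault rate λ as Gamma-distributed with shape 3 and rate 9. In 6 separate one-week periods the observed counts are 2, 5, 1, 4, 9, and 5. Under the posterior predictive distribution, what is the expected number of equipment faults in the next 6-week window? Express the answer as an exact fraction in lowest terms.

Total count: 2 + 5 + 1 + 4 + 9 + 5 = 26.
Total exposure: 6 weeks.
Gamma(α, β) with Poisson data over total exposure Σt gives posterior Gamma(α+Σx, β+Σt) = Gamma(29, 15).
Predictive mean over a 6-week window = T·E[λ|data] = 6·29/15 = 58/5.

58/5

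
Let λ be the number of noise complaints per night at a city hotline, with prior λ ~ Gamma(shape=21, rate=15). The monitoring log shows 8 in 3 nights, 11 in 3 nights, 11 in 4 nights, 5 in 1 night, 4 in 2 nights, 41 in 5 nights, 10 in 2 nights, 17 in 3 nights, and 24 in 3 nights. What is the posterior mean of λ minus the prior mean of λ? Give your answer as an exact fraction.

473/205

Total count: 8 + 11 + 11 + 5 + 4 + 41 + 10 + 17 + 24 = 131.
Total exposure: 3 + 3 + 4 + 1 + 2 + 5 + 2 + 3 + 3 = 26 nights.
Gamma(α, β) with Poisson data over total exposure Σt gives posterior Gamma(α+Σx, β+Σt) = Gamma(152, 41).
Posterior mean = 152/41 = 152/41; prior mean = 21/15 = 7/5. Difference = 152/41 − 7/5 = 473/205.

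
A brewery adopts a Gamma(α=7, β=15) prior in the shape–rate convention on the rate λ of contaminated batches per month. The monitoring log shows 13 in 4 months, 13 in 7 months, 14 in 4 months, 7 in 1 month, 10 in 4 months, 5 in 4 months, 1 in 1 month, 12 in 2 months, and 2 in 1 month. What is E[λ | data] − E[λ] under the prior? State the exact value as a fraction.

Total count: 13 + 13 + 14 + 7 + 10 + 5 + 1 + 12 + 2 = 77.
Total exposure: 4 + 7 + 4 + 1 + 4 + 4 + 1 + 2 + 1 = 28 months.
Gamma(α, β) with Poisson data over total exposure Σt gives posterior Gamma(α+Σx, β+Σt) = Gamma(84, 43).
Posterior mean = 84/43 = 84/43; prior mean = 7/15 = 7/15. Difference = 84/43 − 7/15 = 959/645.

959/645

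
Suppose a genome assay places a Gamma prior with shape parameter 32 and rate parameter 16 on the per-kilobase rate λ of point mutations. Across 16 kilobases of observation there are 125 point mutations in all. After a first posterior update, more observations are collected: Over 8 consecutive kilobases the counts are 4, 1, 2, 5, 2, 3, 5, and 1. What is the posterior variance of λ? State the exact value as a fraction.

Total count 125 over total exposure 16 kilobases.
After the first batch: Gamma(32 + 125, 16 + 16) = Gamma(157, 32).
Total count: 4 + 1 + 2 + 5 + 2 + 3 + 5 + 1 = 23.
Total exposure: 8 kilobases.
After the second batch: Gamma(157 + 23, 32 + 8) = Gamma(180, 40).
Posterior variance = α'/β'² = 180/1600 = 9/80.

9/80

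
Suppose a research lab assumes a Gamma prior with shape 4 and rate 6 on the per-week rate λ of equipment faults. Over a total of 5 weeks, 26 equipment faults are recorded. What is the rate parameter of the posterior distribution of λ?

11

Total count 26 over total exposure 5 weeks.
The Gamma prior is conjugate for the Poisson rate, so λ | data ~ Gamma(4+26, 6+5) = Gamma(30, 11).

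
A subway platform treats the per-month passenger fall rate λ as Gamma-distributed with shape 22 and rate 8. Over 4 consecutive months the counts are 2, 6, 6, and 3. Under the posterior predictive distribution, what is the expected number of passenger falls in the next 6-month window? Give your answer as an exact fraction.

39/2

Total count: 2 + 6 + 6 + 3 = 17.
Total exposure: 4 months.
The Gamma prior is conjugate for the Poisson rate, so λ | data ~ Gamma(22+17, 8+4) = Gamma(39, 12).
Predictive mean over a 6-month window = T·E[λ|data] = 6·39/12 = 39/2.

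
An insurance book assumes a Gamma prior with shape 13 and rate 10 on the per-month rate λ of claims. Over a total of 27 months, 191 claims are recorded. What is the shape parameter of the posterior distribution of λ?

204

Total count 191 over total exposure 27 months.
Posterior: α' = 13 + 191 = 204, β' = 10 + 27 = 37.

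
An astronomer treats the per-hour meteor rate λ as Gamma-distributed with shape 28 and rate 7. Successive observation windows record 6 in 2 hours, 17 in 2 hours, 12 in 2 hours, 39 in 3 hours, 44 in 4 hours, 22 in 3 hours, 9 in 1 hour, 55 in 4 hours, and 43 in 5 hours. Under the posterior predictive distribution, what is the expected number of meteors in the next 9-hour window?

75

Total count: 6 + 17 + 12 + 39 + 44 + 22 + 9 + 55 + 43 = 247.
Total exposure: 2 + 2 + 2 + 3 + 4 + 3 + 1 + 4 + 5 = 26 hours.
By Gamma–Poisson conjugacy, the posterior is Gamma(α + Σx, β + Σt) = Gamma(28 + 247, 7 + 26) = Gamma(275, 33).
Predictive mean over a 9-hour window = T·E[λ|data] = 9·275/33 = 75.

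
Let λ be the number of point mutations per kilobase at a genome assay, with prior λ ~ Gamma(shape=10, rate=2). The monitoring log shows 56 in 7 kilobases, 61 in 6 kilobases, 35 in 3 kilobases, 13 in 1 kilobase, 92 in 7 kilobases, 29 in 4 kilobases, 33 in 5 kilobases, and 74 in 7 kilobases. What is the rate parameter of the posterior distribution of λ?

Total count: 56 + 61 + 35 + 13 + 92 + 29 + 33 + 74 = 393.
Total exposure: 7 + 6 + 3 + 1 + 7 + 4 + 5 + 7 = 40 kilobases.
The Gamma prior is conjugate for the Poisson rate, so λ | data ~ Gamma(10+393, 2+40) = Gamma(403, 42).

42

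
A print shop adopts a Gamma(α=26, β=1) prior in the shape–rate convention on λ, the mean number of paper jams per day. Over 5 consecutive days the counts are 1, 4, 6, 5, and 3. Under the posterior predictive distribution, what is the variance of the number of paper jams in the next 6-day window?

90

Total count: 1 + 4 + 6 + 5 + 3 = 19.
Total exposure: 5 days.
Gamma(α, β) with Poisson data over total exposure Σt gives posterior Gamma(α+Σx, β+Σt) = Gamma(45, 6).
The posterior predictive for a window of length T is Negative Binomial with variance T·α'·(β'+T)/β'² = 6·45·12/36 = 90.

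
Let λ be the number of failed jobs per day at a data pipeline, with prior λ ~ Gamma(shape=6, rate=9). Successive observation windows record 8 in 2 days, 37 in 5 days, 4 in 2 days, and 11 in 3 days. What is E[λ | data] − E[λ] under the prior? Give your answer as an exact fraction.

Total count: 8 + 37 + 4 + 11 = 60.
Total exposure: 2 + 5 + 2 + 3 = 12 days.
Gamma(α, β) with Poisson data over total exposure Σt gives posterior Gamma(α+Σx, β+Σt) = Gamma(66, 21).
Posterior mean = 66/21 = 22/7; prior mean = 6/9 = 2/3. Difference = 22/7 − 2/3 = 52/21.

52/21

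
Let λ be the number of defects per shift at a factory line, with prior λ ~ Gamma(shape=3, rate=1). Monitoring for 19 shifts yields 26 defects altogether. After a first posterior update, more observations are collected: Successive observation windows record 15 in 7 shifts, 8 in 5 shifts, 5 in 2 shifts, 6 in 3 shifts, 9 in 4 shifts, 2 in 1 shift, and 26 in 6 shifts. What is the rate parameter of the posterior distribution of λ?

Total count 26 over total exposure 19 shifts.
After the first batch: Gamma(3 + 26, 1 + 19) = Gamma(29, 20).
Total count: 15 + 8 + 5 + 6 + 9 + 2 + 26 = 71.
Total exposure: 7 + 5 + 2 + 3 + 4 + 1 + 6 = 28 shifts.
After the second batch: Gamma(29 + 71, 20 + 28) = Gamma(100, 48).

48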